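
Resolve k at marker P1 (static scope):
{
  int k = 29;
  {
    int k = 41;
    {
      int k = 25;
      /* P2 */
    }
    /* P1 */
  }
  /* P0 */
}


k declared in the same block as P1
k = 41


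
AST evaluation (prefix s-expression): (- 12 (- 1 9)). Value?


Evaluate inner: (- 1 9) = -8
Evaluate root: (- 12 -8) = 20
Result: 20


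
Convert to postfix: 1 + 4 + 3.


Left to right (same or higher precedence on left)
Postfix: 1 4 + 3 +


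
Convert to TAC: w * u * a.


Break into single-operator statements:
t1 = w * u
t2 = t1 * a


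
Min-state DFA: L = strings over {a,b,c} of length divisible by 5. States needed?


Track length mod 5: states 0..4, accept at 0
Minimal DFA: 5 states


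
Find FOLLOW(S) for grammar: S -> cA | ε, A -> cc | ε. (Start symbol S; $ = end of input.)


$ ∈ FOLLOW(S). For each A -> αBβ: add FIRST(β)\{ε} to FOLLOW(B); if β nullable, add FOLLOW(A).
FOLLOW(S) = {$}


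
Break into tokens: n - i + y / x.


Scan left to right, longest-match per lexeme
Tokens: ID(n), OP(-), ID(i), OP(+), ID(y), OP(/), ID(x)


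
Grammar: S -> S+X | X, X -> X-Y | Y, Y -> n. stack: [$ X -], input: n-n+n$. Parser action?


no handle; shift 'n'
Action: shift


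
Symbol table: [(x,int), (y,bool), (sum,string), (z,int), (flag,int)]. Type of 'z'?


Lookup 'z' → type int


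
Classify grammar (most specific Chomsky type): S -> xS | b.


Right-linear: every RHS is a terminal or a terminal followed by one nonterminal
Classification: Type 3 (Regular)


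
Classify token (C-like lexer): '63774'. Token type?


Pattern: digits only
Type: INTEGER_LITERAL


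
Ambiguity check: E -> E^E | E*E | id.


'id^id*id' has two parse trees (no precedence encoded between ^ and *)
Ambiguous


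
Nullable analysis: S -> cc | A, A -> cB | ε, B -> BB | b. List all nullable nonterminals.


A nonterminal is nullable iff some alternative derives ε (directly, or every symbol in it is nullable)
Nullable: {A, S}


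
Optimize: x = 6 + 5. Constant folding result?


6 + 5 = 11 at compile time
Optimized: x = 11


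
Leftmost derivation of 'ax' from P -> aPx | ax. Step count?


Derivation: P => ax
Steps: 1


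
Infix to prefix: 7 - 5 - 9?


left-to-right (same/higher precedence on left): tree is (- (- 7 5) 9)
Prefix: - - 7 5 9


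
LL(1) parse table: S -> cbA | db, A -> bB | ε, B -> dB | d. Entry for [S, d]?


For [S, d]: 'd' ∈ FIRST(db)
Entry: S -> db


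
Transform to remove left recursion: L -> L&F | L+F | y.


Left-recursive alternatives: L&F, L+F; non-recursive: y
Introduce L': L -> yL', L' -> &FL' | +FL' | ε


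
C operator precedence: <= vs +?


'+' is additive (level 9); '<=' is relational (level 7)
Higher level binds tighter
'+' has higher precedence than '<='


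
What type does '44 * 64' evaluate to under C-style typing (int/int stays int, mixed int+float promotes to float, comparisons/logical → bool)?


Operand types: int * int
Rule: mixed int/float promotes to float; int/int stays int
Result type: int


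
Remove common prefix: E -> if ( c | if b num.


Common prefix: 'if'
Factored: E -> if E', E' -> ( c | b num


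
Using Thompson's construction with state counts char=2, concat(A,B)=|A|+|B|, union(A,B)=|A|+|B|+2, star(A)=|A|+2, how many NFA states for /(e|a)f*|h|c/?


Syntax tree has 5 char leaf(s), 3 union(s), 1 star(s)
chars contribute 5×2 = 10; each union adds +2; each star adds +2
Total: 10 + 6 + 2 = 18 states


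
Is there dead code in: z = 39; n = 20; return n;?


z is assigned but never read
Dead: 'z = 39'


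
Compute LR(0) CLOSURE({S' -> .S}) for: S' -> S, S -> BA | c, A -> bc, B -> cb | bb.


Start: S' -> .S
For each item with dot before a nonterminal B, add B -> .γ for every B-production
Closure: [S' -> .S, S -> .BA, S -> .c, B -> .cb, B -> .bb]


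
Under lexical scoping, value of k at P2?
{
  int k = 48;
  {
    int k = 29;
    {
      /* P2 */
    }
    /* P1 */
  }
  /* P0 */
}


P2's block does not declare k; resolves to the enclosing declaration at depth 1
k = 29


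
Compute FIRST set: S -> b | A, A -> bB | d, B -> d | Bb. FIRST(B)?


Per alternative of B: FIRST(d) = {d}; FIRST(Bb) = {d}
FIRST(B) = {d}


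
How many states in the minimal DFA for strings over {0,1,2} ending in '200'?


Track the longest suffix of input matching a prefix of '200': 4 classes (prefixes of length 0..3)
Minimal DFA: 4 states


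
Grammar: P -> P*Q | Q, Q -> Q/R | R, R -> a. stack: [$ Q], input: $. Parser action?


lookahead ∉ {/} so Q won't extend; reduce P -> Q
Action: reduce (P -> Q)


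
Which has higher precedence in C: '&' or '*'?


'*' is multiplicative (level 10); '&' is bitwise AND (level 5)
Higher level binds tighter
'*' has higher precedence than '&'


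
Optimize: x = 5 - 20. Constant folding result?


5 - 20 = -15 at compile time
Optimized: x = -15


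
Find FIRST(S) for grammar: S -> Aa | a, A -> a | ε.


Per alternative of S: FIRST(Aa) = {a}; FIRST(a) = {a}
FIRST(S) = {a}


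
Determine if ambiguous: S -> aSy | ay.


balanced a^n…y^n: each string has a unique parse
Unambiguous


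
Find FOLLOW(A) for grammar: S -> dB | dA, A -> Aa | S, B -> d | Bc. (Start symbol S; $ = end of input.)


$ ∈ FOLLOW(S). For each A -> αBβ: add FIRST(β)\{ε} to FOLLOW(B); if β nullable, add FOLLOW(A).
FOLLOW(A) = {$, a}


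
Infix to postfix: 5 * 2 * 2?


Left to right (same or higher precedence on left)
Postfix: 5 2 * 2 *


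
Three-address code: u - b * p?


Break into single-operator statements:
t1 = b * p
t2 = u - t1


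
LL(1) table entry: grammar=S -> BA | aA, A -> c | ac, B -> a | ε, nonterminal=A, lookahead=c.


For [A, c]: 'c' ∈ FIRST(c)
Entry: A -> c


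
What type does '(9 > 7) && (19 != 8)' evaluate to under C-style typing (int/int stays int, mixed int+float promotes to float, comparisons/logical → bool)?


Operand types: bool && bool
Rule: logical operators take bool operands and yield bool
Result type: bool


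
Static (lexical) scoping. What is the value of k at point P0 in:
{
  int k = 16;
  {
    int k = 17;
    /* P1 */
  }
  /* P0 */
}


k declared in the same block as P0
k = 16


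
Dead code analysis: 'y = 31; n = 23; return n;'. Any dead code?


y is assigned but never read
Dead: 'y = 31'


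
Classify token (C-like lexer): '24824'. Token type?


Pattern: digits only
Type: INTEGER_LITERAL


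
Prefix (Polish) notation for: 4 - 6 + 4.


left-to-right (same/higher precedence on left): tree is (+ (- 4 6) 4)
Prefix: + - 4 6 4


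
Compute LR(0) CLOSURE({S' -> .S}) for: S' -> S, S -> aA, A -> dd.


Start: S' -> .S
For each item with dot before a nonterminal B, add B -> .γ for every B-production
Closure: [S' -> .S, S -> .aA]


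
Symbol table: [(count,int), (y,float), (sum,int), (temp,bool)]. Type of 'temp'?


Lookup 'temp' → type bool


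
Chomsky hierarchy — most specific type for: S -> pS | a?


Right-linear: every RHS is a terminal or a terminal followed by one nonterminal
Classification: Type 3 (Regular)


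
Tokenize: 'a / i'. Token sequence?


Scan left to right, longest-match per lexeme
Tokens: ID(a), OP(/), ID(i)


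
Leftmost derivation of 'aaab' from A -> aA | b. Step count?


Derivation: A => aA => aaA => aaaA => aaab
Steps: 4


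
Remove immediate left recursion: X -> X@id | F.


Left-recursive alternatives: X@id; non-recursive: F
Introduce X': X -> FX', X' -> @idX' | ε


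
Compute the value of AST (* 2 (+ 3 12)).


Evaluate inner: (+ 3 12) = 15
Evaluate root: (* 2 15) = 30
Result: 30


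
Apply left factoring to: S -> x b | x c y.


Common prefix: 'x'
Factored: S -> x S', S' -> b | c y


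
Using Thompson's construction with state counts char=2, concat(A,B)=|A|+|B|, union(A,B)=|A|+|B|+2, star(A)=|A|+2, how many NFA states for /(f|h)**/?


Syntax tree has 2 char leaf(s), 1 union(s), 2 star(s)
chars contribute 2×2 = 4; each union adds +2; each star adds +2
Total: 4 + 2 + 4 = 10 states


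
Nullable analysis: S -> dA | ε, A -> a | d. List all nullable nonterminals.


A nonterminal is nullable iff some alternative derives ε (directly, or every symbol in it is nullable)
Nullable: {S}


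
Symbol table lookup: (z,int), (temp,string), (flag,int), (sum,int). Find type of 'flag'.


Lookup 'flag' → type int


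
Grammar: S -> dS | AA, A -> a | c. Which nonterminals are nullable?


A nonterminal is nullable iff some alternative derives ε (directly, or every symbol in it is nullable)
Nullable: {}


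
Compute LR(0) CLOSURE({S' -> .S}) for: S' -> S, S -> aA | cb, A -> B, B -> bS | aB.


Start: S' -> .S
For each item with dot before a nonterminal B, add B -> .γ for every B-production
Closure: [S' -> .S, S -> .aA, S -> .cb]


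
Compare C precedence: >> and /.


'/' is multiplicative (level 10); '>>' is shift (level 8)
Higher level binds tighter
'/' has higher precedence than '>>'


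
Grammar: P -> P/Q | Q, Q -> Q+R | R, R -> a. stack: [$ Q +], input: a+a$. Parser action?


no handle; shift 'a'
Action: shift


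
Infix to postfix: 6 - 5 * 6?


* has higher precedence, evaluate 5*6 first
Postfix: 6 5 6 * -


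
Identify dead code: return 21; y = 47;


statement follows a return and is unreachable
Dead: 'y = 47'


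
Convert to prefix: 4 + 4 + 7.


left-to-right (same/higher precedence on left): tree is (+ (+ 4 4) 7)
Prefix: + + 4 4 7


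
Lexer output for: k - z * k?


Scan left to right, longest-match per lexeme
Tokens: ID(k), OP(-), ID(z), OP(*), ID(k)


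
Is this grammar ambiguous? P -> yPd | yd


balanced y^n…d^n: each string has a unique parse
Unambiguous


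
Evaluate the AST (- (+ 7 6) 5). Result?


Evaluate inner: (+ 7 6) = 13
Evaluate root: (- 13 5) = 8
Result: 8


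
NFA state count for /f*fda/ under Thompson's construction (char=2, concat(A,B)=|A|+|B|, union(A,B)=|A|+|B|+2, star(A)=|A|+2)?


Syntax tree has 4 char leaf(s), 0 union(s), 1 star(s)
chars contribute 4×2 = 8; each union adds +2; each star adds +2
Total: 8 + 0 + 2 = 10 states


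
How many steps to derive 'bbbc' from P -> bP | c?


Derivation: P => bP => bbP => bbbP => bbbc
Steps: 4


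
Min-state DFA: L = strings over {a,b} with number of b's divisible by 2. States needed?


Track (count of b) mod 2: states 0..1, accept at 0
Minimal DFA: 2 states


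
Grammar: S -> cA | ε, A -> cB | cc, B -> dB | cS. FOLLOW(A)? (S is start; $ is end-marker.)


$ ∈ FOLLOW(S). For each A -> αBβ: add FIRST(β)\{ε} to FOLLOW(B); if β nullable, add FOLLOW(A).
FOLLOW(A) = {$}


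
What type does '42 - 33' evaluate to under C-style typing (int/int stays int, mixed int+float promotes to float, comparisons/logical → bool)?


Operand types: int - int
Rule: mixed int/float promotes to float; int/int stays int
Result type: int


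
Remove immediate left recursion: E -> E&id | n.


Left-recursive alternatives: E&id; non-recursive: n
Introduce E': E -> nE', E' -> &idE' | ε


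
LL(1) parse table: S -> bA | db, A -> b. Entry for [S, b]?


For [S, b]: 'b' ∈ FIRST(bA)
Entry: S -> bA


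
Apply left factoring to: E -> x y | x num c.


Common prefix: 'x'
Factored: E -> x E', E' -> y | num c


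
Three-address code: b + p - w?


Break into single-operator statements:
t1 = b + p
t2 = t1 - w


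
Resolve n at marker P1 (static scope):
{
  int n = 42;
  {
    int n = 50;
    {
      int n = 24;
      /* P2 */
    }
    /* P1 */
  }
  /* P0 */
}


n declared in the same block as P1
n = 50


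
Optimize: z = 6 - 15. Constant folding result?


6 - 15 = -9 at compile time
Optimized: z = -9


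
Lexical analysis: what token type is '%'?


Pattern: operator symbol
Type: OPERATOR


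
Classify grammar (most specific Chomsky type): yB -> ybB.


LHS has context (more than one symbol) and |LHS| ≤ |RHS|
Classification: Type 1 (Context-Sensitive)


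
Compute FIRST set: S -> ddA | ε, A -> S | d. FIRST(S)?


Per alternative of S: FIRST(ddA) = {d}; FIRST(ε) = {ε}
FIRST(S) = {d, ε}


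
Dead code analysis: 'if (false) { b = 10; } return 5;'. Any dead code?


condition is constant false, so the whole block is unreachable
Dead: 'if (false) { b = 10; }'


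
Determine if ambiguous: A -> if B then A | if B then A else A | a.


dangling else: 'if B then if B then a else a' parses two ways
Ambiguous


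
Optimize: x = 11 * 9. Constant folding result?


11 * 9 = 99 at compile time
Optimized: x = 99


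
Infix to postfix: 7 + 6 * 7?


* has higher precedence, evaluate 6*7 first
Postfix: 7 6 7 * +


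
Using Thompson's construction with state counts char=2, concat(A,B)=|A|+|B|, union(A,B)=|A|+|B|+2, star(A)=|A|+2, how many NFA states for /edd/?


Syntax tree has 3 char leaf(s), 0 union(s), 0 star(s)
chars contribute 3×2 = 6; each union adds +2; each star adds +2
Total: 6 + 0 + 0 = 6 states


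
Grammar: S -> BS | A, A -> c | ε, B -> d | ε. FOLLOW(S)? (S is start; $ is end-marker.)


$ ∈ FOLLOW(S). For each A -> αBβ: add FIRST(β)\{ε} to FOLLOW(B); if β nullable, add FOLLOW(A).
FOLLOW(S) = {$}


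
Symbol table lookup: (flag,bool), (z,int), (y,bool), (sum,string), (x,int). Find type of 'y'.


Lookup 'y' → type bool


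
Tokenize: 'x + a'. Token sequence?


Scan left to right, longest-match per lexeme
Tokens: ID(x), OP(+), ID(a)


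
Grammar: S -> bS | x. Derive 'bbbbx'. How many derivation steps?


Derivation: S => bS => bbS => bbbS => bbbbS => bbbbx
Steps: 5


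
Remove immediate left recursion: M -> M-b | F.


Left-recursive alternatives: M-b; non-recursive: F
Introduce M': M -> FM', M' -> -bM' | ε


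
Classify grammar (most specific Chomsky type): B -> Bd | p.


Left-linear: every RHS is a terminal or one nonterminal followed by a terminal
Classification: Type 3 (Regular)


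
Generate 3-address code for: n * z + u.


Break into single-operator statements:
t1 = n * z
t2 = t1 + u


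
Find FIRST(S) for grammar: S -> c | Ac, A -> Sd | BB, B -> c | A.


Per alternative of S: FIRST(c) = {c}; FIRST(Ac) = {c}
FIRST(S) = {c}


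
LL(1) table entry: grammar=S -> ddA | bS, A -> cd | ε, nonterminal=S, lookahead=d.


For [S, d]: 'd' ∈ FIRST(ddA)
Entry: S -> ddA


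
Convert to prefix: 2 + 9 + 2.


left-to-right (same/higher precedence on left): tree is (+ (+ 2 9) 2)
Prefix: + + 2 9 2


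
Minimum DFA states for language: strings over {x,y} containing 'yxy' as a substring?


KMP-style automaton: 3 progress states + 1 absorbing accept = 4
Minimal DFA: 4 states


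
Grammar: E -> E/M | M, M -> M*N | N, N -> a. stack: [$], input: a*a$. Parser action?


no handle on stack; shift 'a'
Action: shift


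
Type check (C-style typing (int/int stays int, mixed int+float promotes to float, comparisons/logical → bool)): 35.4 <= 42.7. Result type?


Operand types: float <= float
Rule: comparison yields bool
Result type: bool


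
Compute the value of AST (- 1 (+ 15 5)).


Evaluate inner: (+ 15 5) = 20
Evaluate root: (- 1 20) = -19
Result: -19


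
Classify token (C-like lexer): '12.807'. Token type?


Pattern: digits with a decimal point
Type: FLOAT_LITERAL


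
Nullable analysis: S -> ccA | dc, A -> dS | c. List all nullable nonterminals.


A nonterminal is nullable iff some alternative derives ε (directly, or every symbol in it is nullable)
Nullable: {}


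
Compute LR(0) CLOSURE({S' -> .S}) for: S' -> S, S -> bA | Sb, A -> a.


Start: S' -> .S
For each item with dot before a nonterminal B, add B -> .γ for every B-production
Closure: [S' -> .S, S -> .bA, S -> .Sb]


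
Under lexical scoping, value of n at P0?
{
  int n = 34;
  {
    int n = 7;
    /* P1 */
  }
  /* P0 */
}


n declared in the same block as P0
n = 34


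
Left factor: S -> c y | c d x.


Common prefix: 'c'
Factored: S -> c S', S' -> y | d x


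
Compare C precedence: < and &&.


'<' is relational (level 7); '&&' is logical AND (level 2)
Higher level binds tighter
'<' has higher precedence than '&&'


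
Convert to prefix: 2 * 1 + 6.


left-to-right (same/higher precedence on left): tree is (+ (* 2 1) 6)
Prefix: + * 2 1 6


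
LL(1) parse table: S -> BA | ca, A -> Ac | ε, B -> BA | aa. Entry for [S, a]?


For [S, a]: 'a' ∈ FIRST(BA)
Entry: S -> BA


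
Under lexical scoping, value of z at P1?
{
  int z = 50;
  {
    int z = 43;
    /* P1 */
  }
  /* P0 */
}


z declared in the same block as P1
z = 43


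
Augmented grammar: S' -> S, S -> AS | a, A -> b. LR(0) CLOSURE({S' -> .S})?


Start: S' -> .S
For each item with dot before a nonterminal B, add B -> .γ for every B-production
Closure: [S' -> .S, S -> .AS, S -> .a, A -> .b]


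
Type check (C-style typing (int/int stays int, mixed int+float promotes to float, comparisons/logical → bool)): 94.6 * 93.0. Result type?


Operand types: float * float
Rule: mixed int/float promotes to float; int/int stays int
Result type: float


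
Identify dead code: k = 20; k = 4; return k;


first assignment to k is overwritten before any read
Dead: 'k = 20'


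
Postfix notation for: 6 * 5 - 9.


Left to right (same or higher precedence on left)
Postfix: 6 5 * 9 -


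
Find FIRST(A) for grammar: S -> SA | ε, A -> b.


Per alternative of A: FIRST(b) = {b}
FIRST(A) = {b}


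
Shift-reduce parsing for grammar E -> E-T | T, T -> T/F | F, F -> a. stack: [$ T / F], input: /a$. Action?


handle 'T/F' on top
Action: reduce (T -> T/F)


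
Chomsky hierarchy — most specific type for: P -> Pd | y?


Left-linear: every RHS is a terminal or one nonterminal followed by a terminal
Classification: Type 3 (Regular)


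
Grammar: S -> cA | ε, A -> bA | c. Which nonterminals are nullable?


A nonterminal is nullable iff some alternative derives ε (directly, or every symbol in it is nullable)
Nullable: {S}


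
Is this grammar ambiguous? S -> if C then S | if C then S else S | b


dangling else: 'if C then if C then b else b' parses two ways
Ambiguous


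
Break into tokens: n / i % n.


Scan left to right, longest-match per lexeme
Tokens: ID(n), OP(/), ID(i), OP(%), ID(n)


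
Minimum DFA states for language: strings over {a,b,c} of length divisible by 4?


Track length mod 4: states 0..3, accept at 0
Minimal DFA: 4 states


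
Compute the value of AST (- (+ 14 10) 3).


Evaluate inner: (+ 14 10) = 24
Evaluate root: (- 24 3) = 21
Result: 21


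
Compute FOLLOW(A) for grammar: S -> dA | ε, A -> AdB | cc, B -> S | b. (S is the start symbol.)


$ ∈ FOLLOW(S). For each A -> αBβ: add FIRST(β)\{ε} to FOLLOW(B); if β nullable, add FOLLOW(A).
FOLLOW(A) = {$, d}


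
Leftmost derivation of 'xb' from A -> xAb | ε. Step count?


Derivation: A => xAb => xb
Steps: 2


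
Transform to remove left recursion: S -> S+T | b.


Left-recursive alternatives: S+T; non-recursive: b
Introduce S': S -> bS', S' -> +TS' | ε


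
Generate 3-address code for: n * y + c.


Break into single-operator statements:
t1 = n * y
t2 = t1 + c


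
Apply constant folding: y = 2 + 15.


2 + 15 = 17 at compile time
Optimized: y = 17


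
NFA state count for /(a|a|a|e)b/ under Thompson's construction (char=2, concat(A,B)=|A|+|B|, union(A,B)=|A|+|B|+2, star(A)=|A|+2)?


Syntax tree has 5 char leaf(s), 3 union(s), 0 star(s)
chars contribute 5×2 = 10; each union adds +2; each star adds +2
Total: 10 + 6 + 0 = 16 states


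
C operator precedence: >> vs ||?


'>>' is shift (level 8); '||' is logical OR (level 1)
Higher level binds tighter
'>>' has higher precedence than '||'


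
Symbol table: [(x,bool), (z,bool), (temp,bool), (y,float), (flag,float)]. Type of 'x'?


Lookup 'x' → type bool


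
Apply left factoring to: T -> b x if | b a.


Common prefix: 'b'
Factored: T -> b T', T' -> x if | a


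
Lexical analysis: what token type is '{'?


Pattern: delimiter/punctuation
Type: PUNCTUATION


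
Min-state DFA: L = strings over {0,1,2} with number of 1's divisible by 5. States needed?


Track (count of 1) mod 5: states 0..4, accept at 0
Minimal DFA: 5 states


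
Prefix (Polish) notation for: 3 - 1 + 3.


left-to-right (same/higher precedence on left): tree is (+ (- 3 1) 3)
Prefix: + - 3 1 3


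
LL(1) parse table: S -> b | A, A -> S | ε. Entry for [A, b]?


For [A, b]: 'b' ∈ FIRST(S)
Entry: A -> S


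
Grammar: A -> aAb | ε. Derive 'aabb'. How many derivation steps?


Derivation: A => aAb => aaAbb => aabb
Steps: 3


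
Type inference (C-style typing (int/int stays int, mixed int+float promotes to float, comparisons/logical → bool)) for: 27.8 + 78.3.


Operand types: float + float
Rule: mixed int/float promotes to float; int/int stays int
Result type: float


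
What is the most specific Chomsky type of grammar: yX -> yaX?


LHS has context (more than one symbol) and |LHS| ≤ |RHS|
Classification: Type 1 (Context-Sensitive)


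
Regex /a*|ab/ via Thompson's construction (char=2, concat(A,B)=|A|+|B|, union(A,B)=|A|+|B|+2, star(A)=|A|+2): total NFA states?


Syntax tree has 3 char leaf(s), 1 union(s), 1 star(s)
chars contribute 3×2 = 6; each union adds +2; each star adds +2
Total: 6 + 2 + 2 = 10 states


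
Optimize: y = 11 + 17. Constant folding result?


11 + 17 = 28 at compile time
Optimized: y = 28


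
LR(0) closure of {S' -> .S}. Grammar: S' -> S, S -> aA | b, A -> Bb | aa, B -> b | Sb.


Start: S' -> .S
For each item with dot before a nonterminal B, add B -> .γ for every B-production
Closure: [S' -> .S, S -> .aA, S -> .b]


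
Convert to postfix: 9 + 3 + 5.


Left to right (same or higher precedence on left)
Postfix: 9 3 + 5 +


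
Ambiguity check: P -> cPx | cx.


balanced c^n…x^n: each string has a unique parse
Unambiguous


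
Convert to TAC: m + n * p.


Break into single-operator statements:
t1 = n * p
t2 = m + t1


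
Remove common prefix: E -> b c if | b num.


Common prefix: 'b'
Factored: E -> b E', E' -> c if | num


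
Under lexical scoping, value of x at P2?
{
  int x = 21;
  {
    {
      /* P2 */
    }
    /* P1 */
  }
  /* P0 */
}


P2's block does not declare x; resolves to the enclosing declaration at depth 0
x = 21


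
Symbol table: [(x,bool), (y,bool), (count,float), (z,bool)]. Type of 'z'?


Lookup 'z' → type bool


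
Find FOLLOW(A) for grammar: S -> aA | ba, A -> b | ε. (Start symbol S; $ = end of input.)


$ ∈ FOLLOW(S). For each A -> αBβ: add FIRST(β)\{ε} to FOLLOW(B); if β nullable, add FOLLOW(A).
FOLLOW(A) = {$}


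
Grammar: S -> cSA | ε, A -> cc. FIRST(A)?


Per alternative of A: FIRST(cc) = {c}
FIRST(A) = {c}


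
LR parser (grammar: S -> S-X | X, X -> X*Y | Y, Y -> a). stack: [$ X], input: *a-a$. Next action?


shift '*' to continue X -> X*Y
Action: shift


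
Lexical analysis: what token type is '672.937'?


Pattern: digits with a decimal point
Type: FLOAT_LITERAL


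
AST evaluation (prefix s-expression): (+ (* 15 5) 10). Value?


Evaluate inner: (* 15 5) = 75
Evaluate root: (+ 75 10) = 85
Result: 85


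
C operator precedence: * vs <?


'*' is multiplicative (level 10); '<' is relational (level 7)
Higher level binds tighter
'*' has higher precedence than '<'


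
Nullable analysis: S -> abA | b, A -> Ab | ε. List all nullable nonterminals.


A nonterminal is nullable iff some alternative derives ε (directly, or every symbol in it is nullable)
Nullable: {A}


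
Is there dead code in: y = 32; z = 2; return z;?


y is assigned but never read
Dead: 'y = 32'


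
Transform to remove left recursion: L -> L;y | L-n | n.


Left-recursive alternatives: L;y, L-n; non-recursive: n
Introduce L': L -> nL', L' -> ;yL' | -nL' | ε


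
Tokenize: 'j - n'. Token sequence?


Scan left to right, longest-match per lexeme
Tokens: ID(j), OP(-), ID(n)


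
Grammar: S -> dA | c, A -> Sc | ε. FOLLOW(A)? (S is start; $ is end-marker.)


$ ∈ FOLLOW(S). For each A -> αBβ: add FIRST(β)\{ε} to FOLLOW(B); if β nullable, add FOLLOW(A).
FOLLOW(A) = {$, c}


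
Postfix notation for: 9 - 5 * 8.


* has higher precedence, evaluate 5*8 first
Postfix: 9 5 8 * -


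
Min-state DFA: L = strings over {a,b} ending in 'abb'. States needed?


Track the longest suffix of input matching a prefix of 'abb': 4 classes (prefixes of length 0..3)
Minimal DFA: 4 states


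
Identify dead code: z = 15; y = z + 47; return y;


z is read by y's definition; y is returned
No dead code


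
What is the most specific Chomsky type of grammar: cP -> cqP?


LHS has context (more than one symbol) and |LHS| ≤ |RHS|
Classification: Type 1 (Context-Sensitive)


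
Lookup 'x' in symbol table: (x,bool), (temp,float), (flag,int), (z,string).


Lookup 'x' → type bool


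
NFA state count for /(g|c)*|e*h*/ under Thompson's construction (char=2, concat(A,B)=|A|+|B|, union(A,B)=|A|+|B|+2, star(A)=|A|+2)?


Syntax tree has 4 char leaf(s), 2 union(s), 3 star(s)
chars contribute 4×2 = 8; each union adds +2; each star adds +2
Total: 8 + 4 + 6 = 18 states


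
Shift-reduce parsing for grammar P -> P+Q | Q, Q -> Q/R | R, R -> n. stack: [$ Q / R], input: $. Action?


handle 'Q/R' on top
Action: reduce (Q -> Q/R)


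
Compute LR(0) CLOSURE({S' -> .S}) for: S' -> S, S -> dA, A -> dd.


Start: S' -> .S
For each item with dot before a nonterminal B, add B -> .γ for every B-production
Closure: [S' -> .S, S -> .dA]


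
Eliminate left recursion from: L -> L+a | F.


Left-recursive alternatives: L+a; non-recursive: F
Introduce L': L -> FL', L' -> +aL' | ε


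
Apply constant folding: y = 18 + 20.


18 + 20 = 38 at compile time
Optimized: y = 38


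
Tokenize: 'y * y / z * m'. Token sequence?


Scan left to right, longest-match per lexeme
Tokens: ID(y), OP(*), ID(y), OP(/), ID(z), OP(*), ID(m)


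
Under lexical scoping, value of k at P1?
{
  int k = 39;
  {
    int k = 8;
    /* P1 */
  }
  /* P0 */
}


k declared in the same block as P1
k = 8


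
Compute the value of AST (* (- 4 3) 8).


Evaluate inner: (- 4 3) = 1
Evaluate root: (* 1 8) = 8
Result: 8


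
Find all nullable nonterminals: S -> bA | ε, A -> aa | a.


A nonterminal is nullable iff some alternative derives ε (directly, or every symbol in it is nullable)
Nullable: {S}


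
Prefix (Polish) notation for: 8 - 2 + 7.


left-to-right (same/higher precedence on left): tree is (+ (- 8 2) 7)
Prefix: + - 8 2 7


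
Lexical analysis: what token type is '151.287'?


Pattern: digits with a decimal point
Type: FLOAT_LITERAL


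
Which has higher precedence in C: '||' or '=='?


'==' is equality (level 6); '||' is logical OR (level 1)
Higher level binds tighter
'==' has higher precedence than '||'


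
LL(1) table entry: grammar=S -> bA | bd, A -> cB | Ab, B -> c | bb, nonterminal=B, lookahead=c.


For [B, c]: 'c' ∈ FIRST(c)
Entry: B -> c


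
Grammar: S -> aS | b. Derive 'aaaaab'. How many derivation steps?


Derivation: S => aS => aaS => aaaS => aaaaS => aaaaaS => aaaaab
Steps: 6


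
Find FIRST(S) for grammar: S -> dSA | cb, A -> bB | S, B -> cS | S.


Per alternative of S: FIRST(dSA) = {d}; FIRST(cb) = {c}
FIRST(S) = {c, d}


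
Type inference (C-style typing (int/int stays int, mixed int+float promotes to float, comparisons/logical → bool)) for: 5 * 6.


Operand types: int * int
Rule: mixed int/float promotes to float; int/int stays int
Result type: int


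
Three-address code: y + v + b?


Break into single-operator statements:
t1 = y + v
t2 = t1 + b


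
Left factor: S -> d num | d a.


Common prefix: 'd'
Factored: S -> d S', S' -> num | a


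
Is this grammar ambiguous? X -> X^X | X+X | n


'n^n+n' has two parse trees (no precedence encoded between ^ and +)
Ambiguous


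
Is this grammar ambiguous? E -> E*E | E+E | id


'id*id+id' has two parse trees (no precedence encoded between * and +)
Ambiguous


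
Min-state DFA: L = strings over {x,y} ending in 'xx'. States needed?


Track the longest suffix of input matching a prefix of 'xx': 3 classes (prefixes of length 0..2)
Minimal DFA: 3 states


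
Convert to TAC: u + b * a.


Break into single-operator statements:
t1 = b * a
t2 = u + t1


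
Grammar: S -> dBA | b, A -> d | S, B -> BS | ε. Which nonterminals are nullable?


A nonterminal is nullable iff some alternative derives ε (directly, or every symbol in it is nullable)
Nullable: {B}


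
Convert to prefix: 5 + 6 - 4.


left-to-right (same/higher precedence on left): tree is (- (+ 5 6) 4)
Prefix: - + 5 6 4


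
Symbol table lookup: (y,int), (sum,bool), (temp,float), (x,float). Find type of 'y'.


Lookup 'y' → type int


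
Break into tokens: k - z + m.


Scan left to right, longest-match per lexeme
Tokens: ID(k), OP(-), ID(z), OP(+), ID(m)


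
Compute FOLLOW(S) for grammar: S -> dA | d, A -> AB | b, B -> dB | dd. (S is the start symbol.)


$ ∈ FOLLOW(S). For each A -> αBβ: add FIRST(β)\{ε} to FOLLOW(B); if β nullable, add FOLLOW(A).
FOLLOW(S) = {$}


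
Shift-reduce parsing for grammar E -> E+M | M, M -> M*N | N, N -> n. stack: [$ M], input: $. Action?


lookahead ∉ {*} so M won't extend; reduce E -> M
Action: reduce (E -> M)


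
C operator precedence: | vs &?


'&' is bitwise AND (level 5); '|' is bitwise OR (level 3)
Higher level binds tighter
'&' has higher precedence than '|'


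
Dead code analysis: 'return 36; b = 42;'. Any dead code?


statement follows a return and is unreachable
Dead: 'b = 42'


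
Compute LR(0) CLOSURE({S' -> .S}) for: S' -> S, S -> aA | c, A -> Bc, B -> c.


Start: S' -> .S
For each item with dot before a nonterminal B, add B -> .γ for every B-production
Closure: [S' -> .S, S -> .aA, S -> .c]


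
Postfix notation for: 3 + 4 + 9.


Left to right (same or higher precedence on left)
Postfix: 3 4 + 9 +


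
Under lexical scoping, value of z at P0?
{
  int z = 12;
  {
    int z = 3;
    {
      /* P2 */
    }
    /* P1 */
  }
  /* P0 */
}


z declared in the same block as P0
z = 12


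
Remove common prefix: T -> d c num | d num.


Common prefix: 'd'
Factored: T -> d T', T' -> c num | num


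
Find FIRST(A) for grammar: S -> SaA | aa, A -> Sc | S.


Per alternative of A: FIRST(Sc) = {a}; FIRST(S) = {a}
FIRST(A) = {a}


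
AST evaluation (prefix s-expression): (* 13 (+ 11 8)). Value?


Evaluate inner: (+ 11 8) = 19
Evaluate root: (* 13 19) = 247
Result: 247


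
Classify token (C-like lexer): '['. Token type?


Pattern: delimiter/punctuation
Type: PUNCTUATION


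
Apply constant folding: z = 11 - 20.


11 - 20 = -9 at compile time
Optimized: z = -9


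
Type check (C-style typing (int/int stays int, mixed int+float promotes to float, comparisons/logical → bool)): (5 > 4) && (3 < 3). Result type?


Operand types: bool && bool
Rule: logical operators take bool operands and yield bool
Result type: bool


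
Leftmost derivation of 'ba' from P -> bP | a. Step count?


Derivation: P => bP => ba
Steps: 2


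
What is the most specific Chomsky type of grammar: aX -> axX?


LHS has context (more than one symbol) and |LHS| ≤ |RHS|
Classification: Type 1 (Context-Sensitive)


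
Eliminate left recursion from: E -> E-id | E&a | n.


Left-recursive alternatives: E-id, E&a; non-recursive: n
Introduce E': E -> nE', E' -> -idE' | &aE' | ε


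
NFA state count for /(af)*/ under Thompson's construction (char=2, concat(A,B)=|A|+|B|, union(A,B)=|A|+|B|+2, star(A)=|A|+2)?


Syntax tree has 2 char leaf(s), 0 union(s), 1 star(s)
chars contribute 2×2 = 4; each union adds +2; each star adds +2
Total: 4 + 0 + 2 = 6 states


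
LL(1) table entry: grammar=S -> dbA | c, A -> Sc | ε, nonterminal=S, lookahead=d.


For [S, d]: 'd' ∈ FIRST(dbA)
Entry: S -> dbA


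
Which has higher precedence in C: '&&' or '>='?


'>=' is relational (level 7); '&&' is logical AND (level 2)
Higher level binds tighter
'>=' has higher precedence than '&&'


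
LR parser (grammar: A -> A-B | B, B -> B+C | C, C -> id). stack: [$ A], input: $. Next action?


start symbol A on stack, input exhausted
Action: accept


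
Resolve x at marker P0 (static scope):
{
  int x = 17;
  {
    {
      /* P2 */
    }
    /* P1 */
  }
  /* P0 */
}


x declared in the same block as P0
x = 17


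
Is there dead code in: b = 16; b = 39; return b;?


first assignment to b is overwritten before any read
Dead: 'b = 16'


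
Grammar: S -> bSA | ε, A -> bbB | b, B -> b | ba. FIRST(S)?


Per alternative of S: FIRST(bSA) = {b}; FIRST(ε) = {ε}
FIRST(S) = {b, ε}


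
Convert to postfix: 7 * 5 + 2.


Left to right (same or higher precedence on left)
Postfix: 7 5 * 2 +


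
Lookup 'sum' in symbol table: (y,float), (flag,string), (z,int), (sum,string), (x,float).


Lookup 'sum' → type string


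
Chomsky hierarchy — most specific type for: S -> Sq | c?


Left-linear: every RHS is a terminal or one nonterminal followed by a terminal
Classification: Type 3 (Regular)


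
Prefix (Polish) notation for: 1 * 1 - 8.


left-to-right (same/higher precedence on left): tree is (- (* 1 1) 8)
Prefix: - * 1 1 8


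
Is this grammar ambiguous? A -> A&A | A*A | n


'n&n*n' has two parse trees (no precedence encoded between & and *)
Ambiguous


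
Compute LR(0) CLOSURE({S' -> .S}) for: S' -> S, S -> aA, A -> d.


Start: S' -> .S
For each item with dot before a nonterminal B, add B -> .γ for every B-production
Closure: [S' -> .S, S -> .aA]


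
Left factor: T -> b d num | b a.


Common prefix: 'b'
Factored: T -> b T', T' -> d num | a


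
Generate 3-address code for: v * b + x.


Break into single-operator statements:
t1 = v * b
t2 = t1 + x


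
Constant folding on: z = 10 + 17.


10 + 17 = 27 at compile time
Optimized: z = 27


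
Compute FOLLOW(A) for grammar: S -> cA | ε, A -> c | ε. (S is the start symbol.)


$ ∈ FOLLOW(S). For each A -> αBβ: add FIRST(β)\{ε} to FOLLOW(B); if β nullable, add FOLLOW(A).
FOLLOW(A) = {$}


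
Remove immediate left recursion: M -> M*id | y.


Left-recursive alternatives: M*id; non-recursive: y
Introduce M': M -> yM', M' -> *idM' | ε


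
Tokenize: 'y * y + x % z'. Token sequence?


Scan left to right, longest-match per lexeme
Tokens: ID(y), OP(*), ID(y), OP(+), ID(x), OP(%), ID(z)


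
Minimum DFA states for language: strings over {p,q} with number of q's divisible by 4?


Track (count of q) mod 4: states 0..3, accept at 0
Minimal DFA: 4 states


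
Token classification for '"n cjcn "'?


Pattern: double-quoted sequence
Type: STRING_LITERAL


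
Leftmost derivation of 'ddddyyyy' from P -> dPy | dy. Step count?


Derivation: P => dPy => ddPyy => dddPyyy => ddddyyyy
Steps: 4


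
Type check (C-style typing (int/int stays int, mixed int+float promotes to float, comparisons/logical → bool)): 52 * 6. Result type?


Operand types: int * int
Rule: mixed int/float promotes to float; int/int stays int
Result type: int


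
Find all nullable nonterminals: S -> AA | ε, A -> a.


A nonterminal is nullable iff some alternative derives ε (directly, or every symbol in it is nullable)
Nullable: {S}


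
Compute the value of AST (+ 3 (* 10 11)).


Evaluate inner: (* 10 11) = 110
Evaluate root: (+ 3 110) = 113
Result: 113


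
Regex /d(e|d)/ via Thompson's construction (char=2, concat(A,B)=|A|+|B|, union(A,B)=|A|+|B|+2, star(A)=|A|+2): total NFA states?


Syntax tree has 3 char leaf(s), 1 union(s), 0 star(s)
chars contribute 3×2 = 6; each union adds +2; each star adds +2
Total: 6 + 2 + 0 = 8 states


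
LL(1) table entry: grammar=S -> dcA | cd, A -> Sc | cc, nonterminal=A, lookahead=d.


For [A, d]: 'd' ∈ FIRST(Sc)
Entry: A -> Sc


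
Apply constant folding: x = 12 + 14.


12 + 14 = 26 at compile time
Optimized: x = 26


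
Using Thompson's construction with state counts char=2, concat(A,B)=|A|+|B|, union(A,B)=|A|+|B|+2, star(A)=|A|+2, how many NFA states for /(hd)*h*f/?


Syntax tree has 4 char leaf(s), 0 union(s), 2 star(s)
chars contribute 4×2 = 8; each union adds +2; each star adds +2
Total: 8 + 0 + 4 = 12 states


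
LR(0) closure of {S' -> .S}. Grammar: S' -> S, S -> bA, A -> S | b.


Start: S' -> .S
For each item with dot before a nonterminal B, add B -> .γ for every B-production
Closure: [S' -> .S, S -> .bA]


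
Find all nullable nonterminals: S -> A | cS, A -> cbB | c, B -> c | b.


A nonterminal is nullable iff some alternative derives ε (directly, or every symbol in it is nullable)
Nullable: {}


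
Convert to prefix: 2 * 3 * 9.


left-to-right (same/higher precedence on left): tree is (* (* 2 3) 9)
Prefix: * * 2 3 9


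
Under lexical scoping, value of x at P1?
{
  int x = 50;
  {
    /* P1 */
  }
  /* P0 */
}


P1's block does not declare x; resolves to the enclosing declaration at depth 0
x = 50


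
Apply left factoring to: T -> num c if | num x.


Common prefix: 'num'
Factored: T -> num T', T' -> c if | x


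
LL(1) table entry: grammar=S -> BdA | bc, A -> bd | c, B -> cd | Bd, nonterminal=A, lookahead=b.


For [A, b]: 'b' ∈ FIRST(bd)
Entry: A -> bd


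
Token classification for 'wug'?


Pattern: letter/underscore followed by alphanumerics, not a keyword
Type: IDENTIFIER


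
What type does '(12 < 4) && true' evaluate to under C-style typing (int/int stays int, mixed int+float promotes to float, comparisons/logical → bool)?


Operand types: bool && bool
Rule: logical operators take bool operands and yield bool
Result type: bool


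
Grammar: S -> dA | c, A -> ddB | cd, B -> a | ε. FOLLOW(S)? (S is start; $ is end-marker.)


$ ∈ FOLLOW(S). For each A -> αBβ: add FIRST(β)\{ε} to FOLLOW(B); if β nullable, add FOLLOW(A).
FOLLOW(S) = {$}


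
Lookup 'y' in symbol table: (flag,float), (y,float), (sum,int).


Lookup 'y' → type float


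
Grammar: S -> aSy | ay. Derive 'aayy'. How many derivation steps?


Derivation: S => aSy => aayy
Steps: 2


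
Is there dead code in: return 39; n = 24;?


statement follows a return and is unreachable
Dead: 'n = 24'


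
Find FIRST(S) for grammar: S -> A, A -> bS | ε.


Per alternative of S: FIRST(A) = {b, ε}
FIRST(S) = {b, ε}


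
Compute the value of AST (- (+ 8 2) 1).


Evaluate inner: (+ 8 2) = 10
Evaluate root: (- 10 1) = 9
Result: 9


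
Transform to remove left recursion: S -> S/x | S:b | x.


Left-recursive alternatives: S/x, S:b; non-recursive: x
Introduce S': S -> xS', S' -> /xS' | :bS' | ε


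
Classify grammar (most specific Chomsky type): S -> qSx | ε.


Single nonterminal LHS, but q^n x^n is not regular
Classification: Type 2 (Context-Free)


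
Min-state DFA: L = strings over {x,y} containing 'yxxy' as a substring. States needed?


KMP-style automaton: 4 progress states + 1 absorbing accept = 5
Minimal DFA: 5 states


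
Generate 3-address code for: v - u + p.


Break into single-operator statements:
t1 = v - u
t2 = t1 + p


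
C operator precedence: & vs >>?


'>>' is shift (level 8); '&' is bitwise AND (level 5)
Higher level binds tighter
'>>' has higher precedence than '&'
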